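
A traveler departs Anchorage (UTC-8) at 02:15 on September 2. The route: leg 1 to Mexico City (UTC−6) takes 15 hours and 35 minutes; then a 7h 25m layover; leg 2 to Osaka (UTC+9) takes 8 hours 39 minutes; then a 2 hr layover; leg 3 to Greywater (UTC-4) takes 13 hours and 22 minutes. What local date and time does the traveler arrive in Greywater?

Convert departure to UTC: 02:15 + 8:00 = 10:15 UTC on Sep 2.
Add 15 hours and 35 minutes leg 1 → 01:50 UTC (Sep 3).
Add 7 hours 25 minutes layover in Mexico City → 09:15 UTC.
Add 8 hours and 39 minutes leg 2 → 17:54 UTC.
Add 2 hours layover in Osaka → 19:54 UTC.
Add 13 hours 22 minutes leg 3 → 09:16 UTC (Sep 4).
Greywater is UTC−4:00, so local arrival = 09:16 − 4:00 = 05:16 on Sep 4.

05:16 on September 4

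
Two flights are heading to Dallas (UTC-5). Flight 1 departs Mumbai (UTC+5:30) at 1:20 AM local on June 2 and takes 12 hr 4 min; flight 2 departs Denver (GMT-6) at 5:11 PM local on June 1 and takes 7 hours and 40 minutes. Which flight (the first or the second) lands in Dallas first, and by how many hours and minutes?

Flight 1 in UTC: 1:20 AM − 5:30 = 7:50 PM on Jun 1.
+12 hours 4 minutes → arrive 7:54 AM UTC on Jun 2.
Flight 2 in UTC: 5:11 PM + 6:00 = 11:11 PM on Jun 1.
+7 hours and 40 minutes → arrive 6:51 AM UTC on Jun 2.
Flight 2 lands earlier by 1 hour 3 minutes.

the second, by 1 hour 3 minutes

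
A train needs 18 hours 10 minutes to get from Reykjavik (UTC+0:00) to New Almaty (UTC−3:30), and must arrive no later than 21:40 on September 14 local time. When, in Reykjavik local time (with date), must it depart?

Target arrival in UTC: 21:40 + 3:30 = 01:10 on Sep 15.
Subtract 18 hours and 10 minutes → departure 07:00 UTC on Sep 14.
Reykjavik is UTC+0, so departure is 07:00 on Sep 14.

07:00 on September 14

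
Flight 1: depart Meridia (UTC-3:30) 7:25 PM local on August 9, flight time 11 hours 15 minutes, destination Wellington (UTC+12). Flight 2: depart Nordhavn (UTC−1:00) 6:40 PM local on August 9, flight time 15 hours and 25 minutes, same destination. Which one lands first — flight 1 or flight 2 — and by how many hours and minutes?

Flight 1 in UTC: 7:25 PM + 3:30 = 10:55 PM on Aug 9.
+11 hours and 15 minutes → arrive 10:10 AM UTC on Aug 10.
Flight 2 in UTC: 6:40 PM + 1:00 = 7:40 PM on Aug 9.
+15 hours 25 minutes → arrive 11:05 AM UTC on Aug 10.
Flight 1 lands earlier by 55 minutes.

the first, by 55 minutes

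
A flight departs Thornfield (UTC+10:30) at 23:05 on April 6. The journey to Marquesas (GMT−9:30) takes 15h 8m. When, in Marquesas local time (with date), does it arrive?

Marquesas is 20:00 behind Thornfield.
After 15 hours and 8 minutes it is 14:13 (Apr 7) in Thornfield.
Shift by the zone difference: 14:13 − 20:00 = 18:13 on Apr 6 in Marquesas.

18:13 on Apr 6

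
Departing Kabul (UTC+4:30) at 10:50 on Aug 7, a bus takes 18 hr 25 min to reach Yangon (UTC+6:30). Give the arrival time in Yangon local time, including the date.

Yangon is 2:00 ahead of Kabul.
After 18 hours and 25 minutes it is 05:15 (Aug 8) in Kabul.
Shift by the zone difference: 05:15 + 2:00 = 07:15 on Aug 8 in Yangon.

07:15 on Aug 8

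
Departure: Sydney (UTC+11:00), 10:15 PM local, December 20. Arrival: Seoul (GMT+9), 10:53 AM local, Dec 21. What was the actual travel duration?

14 hours 38 minutes

Seoul is 2:00 behind Sydney.
Clock-face elapsed time (ignoring zones) is 12 hours 38 minutes.
Actual elapsed = 12 hours 38 minutes + 2:00 = 14 hours 38 minutes.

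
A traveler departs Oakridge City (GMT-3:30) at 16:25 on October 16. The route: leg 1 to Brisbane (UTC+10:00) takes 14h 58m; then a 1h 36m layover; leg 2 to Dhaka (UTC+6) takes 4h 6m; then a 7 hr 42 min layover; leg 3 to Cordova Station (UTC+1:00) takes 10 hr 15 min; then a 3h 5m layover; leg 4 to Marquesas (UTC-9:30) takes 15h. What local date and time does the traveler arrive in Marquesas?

19:07 on October 18

Convert departure to UTC: 16:25 + 3:30 = 19:55 UTC on Oct 16.
Add 14 hours 58 minutes leg 1 → 10:53 UTC (Oct 17).
Add 1 hour and 36 minutes layover in Brisbane → 12:29 UTC.
Add 4 hours and 6 minutes leg 2 → 16:35 UTC.
Add 7 hours 42 minutes layover in Dhaka → 00:17 UTC (Oct 18).
Add 10 hours 15 minutes leg 3 → 10:32 UTC.
Add 3 hours 5 minutes layover in Cordova Station → 13:37 UTC.
Add 15 hours leg 4 → 04:37 UTC (Oct 19).
Marquesas is UTC−9:30, so local arrival = 04:37 − 9:30 = 19:07 on Oct 18.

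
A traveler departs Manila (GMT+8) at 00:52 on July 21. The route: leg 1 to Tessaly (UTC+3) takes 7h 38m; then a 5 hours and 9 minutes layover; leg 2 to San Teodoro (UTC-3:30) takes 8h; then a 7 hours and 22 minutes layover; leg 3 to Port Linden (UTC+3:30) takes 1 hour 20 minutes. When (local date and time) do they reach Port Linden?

Convert departure to UTC: 00:52 − 8:00 = 16:52 UTC on Jul 20.
Add 7 hours and 38 minutes leg 1 → 00:30 UTC (Jul 21).
Add 5 hours 9 minutes layover in Tessaly → 05:39 UTC.
Add 8 hours leg 2 → 13:39 UTC.
Add 7 hours and 22 minutes layover in San Teodoro → 21:01 UTC.
Add 1 hour 20 minutes leg 3 → 22:21 UTC.
Port Linden is UTC+3:30, so local arrival = 22:21 + 3:30 = 01:51 on Jul 22.

01:51 on July 22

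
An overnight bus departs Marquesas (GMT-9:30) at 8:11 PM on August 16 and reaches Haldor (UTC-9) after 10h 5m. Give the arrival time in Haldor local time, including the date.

Convert departure to UTC: 8:11 PM + 9:30 = 5:41 AM UTC on Aug 17.
Add 10 hours and 5 minutes travel time → 3:46 PM UTC.
Haldor is UTC−9:00, so local arrival = 3:46 PM − 9:00 = 6:46 AM on Aug 17.

6:46 AM on August 17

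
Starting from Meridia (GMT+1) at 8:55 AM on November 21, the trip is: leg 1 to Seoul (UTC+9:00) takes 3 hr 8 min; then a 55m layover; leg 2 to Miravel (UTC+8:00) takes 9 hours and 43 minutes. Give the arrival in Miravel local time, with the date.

Convert departure to UTC: 8:55 AM − 1:00 = 7:55 AM UTC on Nov 21.
Add 3 hours and 8 minutes leg 1 → 11:03 AM UTC.
Add 55 minutes layover in Seoul → 11:58 AM UTC.
Add 9 hours and 43 minutes leg 2 → 9:41 PM UTC.
Miravel is UTC+8:00, so local arrival = 9:41 PM + 8:00 = 5:41 AM on Nov 22.

5:41 AM on November 22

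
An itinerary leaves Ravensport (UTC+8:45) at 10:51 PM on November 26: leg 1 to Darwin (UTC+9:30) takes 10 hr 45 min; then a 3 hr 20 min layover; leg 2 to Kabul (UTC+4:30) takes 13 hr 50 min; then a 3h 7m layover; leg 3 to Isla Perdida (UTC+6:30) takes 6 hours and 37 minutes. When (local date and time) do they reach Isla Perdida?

10:15 AM on Nov 28

Convert departure to UTC: 10:51 PM − 8:45 = 2:06 PM UTC on Nov 26.
Add 10 hours 45 minutes leg 1 → 12:51 AM UTC (Nov 27).
Add 3 hours and 20 minutes layover in Darwin → 4:11 AM UTC.
Add 13 hours 50 minutes leg 2 → 6:01 PM UTC.
Add 3 hours 7 minutes layover in Kabul → 9:08 PM UTC.
Add 6 hours 37 minutes leg 3 → 3:45 AM UTC (Nov 28).
Isla Perdida is UTC+6:30, so local arrival = 3:45 AM + 6:30 = 10:15 AM on Nov 28.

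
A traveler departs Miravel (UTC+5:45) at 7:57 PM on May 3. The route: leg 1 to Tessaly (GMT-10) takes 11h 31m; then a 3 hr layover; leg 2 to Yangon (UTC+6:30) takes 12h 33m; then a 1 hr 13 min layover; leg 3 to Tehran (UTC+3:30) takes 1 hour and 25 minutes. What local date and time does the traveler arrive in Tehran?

Convert departure to UTC: 7:57 PM − 5:45 = 2:12 PM UTC on May 3.
Add 11 hours and 31 minutes leg 1 → 1:43 AM UTC (May 4).
Add 3 hours layover in Tessaly → 4:43 AM UTC.
Add 12 hours and 33 minutes leg 2 → 5:16 PM UTC.
Add 1 hour and 13 minutes layover in Yangon → 6:29 PM UTC.
Add 1 hour 25 minutes leg 3 → 7:54 PM UTC.
Tehran is UTC+3:30, so local arrival = 7:54 PM + 3:30 = 11:24 PM on May 4.

11:24 PM on May 4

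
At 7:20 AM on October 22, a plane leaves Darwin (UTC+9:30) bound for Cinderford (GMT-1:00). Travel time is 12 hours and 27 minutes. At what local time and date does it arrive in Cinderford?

9:17 AM on Oct 22

Convert departure to UTC: 7:20 AM − 9:30 = 9:50 PM UTC on Oct 21.
Add 12 hours 27 minutes travel time → 10:17 AM UTC (Oct 22).
Cinderford is UTC−1:00, so local arrival = 10:17 AM − 1:00 = 9:17 AM on Oct 22.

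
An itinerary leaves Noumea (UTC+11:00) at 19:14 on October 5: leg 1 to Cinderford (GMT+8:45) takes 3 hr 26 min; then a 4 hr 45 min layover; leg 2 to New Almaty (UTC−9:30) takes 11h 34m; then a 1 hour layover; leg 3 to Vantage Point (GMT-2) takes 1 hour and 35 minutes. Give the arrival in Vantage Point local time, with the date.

04:34 on Oct 6

Convert departure to UTC: 19:14 − 11:00 = 08:14 UTC on Oct 5.
Add 3 hours 26 minutes leg 1 → 11:40 UTC.
Add 4 hours 45 minutes layover in Cinderford → 16:25 UTC.
Add 11 hours 34 minutes leg 2 → 03:59 UTC (Oct 6).
Add 1 hour layover in New Almaty → 04:59 UTC.
Add 1 hour and 35 minutes leg 3 → 06:34 UTC.
Vantage Point is UTC−2:00, so local arrival = 06:34 − 2:00 = 04:34 on Oct 6.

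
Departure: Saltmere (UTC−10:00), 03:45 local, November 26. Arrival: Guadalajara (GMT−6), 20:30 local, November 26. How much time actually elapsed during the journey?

Guadalajara is 4:00 ahead of Saltmere.
Clock-face elapsed time (ignoring zones) is 16 hours 45 minutes.
Actual elapsed = 16 hours 45 minutes − 4:00 = 12 hours 45 minutes.

12 hours 45 minutes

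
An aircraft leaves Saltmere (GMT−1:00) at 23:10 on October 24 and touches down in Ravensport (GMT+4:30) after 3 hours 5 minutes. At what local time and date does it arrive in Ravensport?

Convert departure to UTC: 23:10 + 1:00 = 00:10 UTC on Oct 25.
Add 3 hours 5 minutes travel time → 03:15 UTC.
Ravensport is UTC+4:30, so local arrival = 03:15 + 4:30 = 07:45 on Oct 25.

07:45 on October 25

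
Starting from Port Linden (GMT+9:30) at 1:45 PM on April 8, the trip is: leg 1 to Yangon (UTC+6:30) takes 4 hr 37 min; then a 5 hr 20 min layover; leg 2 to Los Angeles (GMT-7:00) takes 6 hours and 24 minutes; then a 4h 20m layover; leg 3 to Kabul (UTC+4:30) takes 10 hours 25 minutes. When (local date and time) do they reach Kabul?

3:51 PM on April 9

Convert departure to UTC: 1:45 PM − 9:30 = 4:15 AM UTC on Apr 8.
Add 4 hours and 37 minutes leg 1 → 8:52 AM UTC.
Add 5 hours and 20 minutes layover in Yangon → 2:12 PM UTC.
Add 6 hours and 24 minutes leg 2 → 8:36 PM UTC.
Add 4 hours and 20 minutes layover in Los Angeles → 12:56 AM UTC (Apr 9).
Add 10 hours 25 minutes leg 3 → 11:21 AM UTC.
Kabul is UTC+4:30, so local arrival = 11:21 AM + 4:30 = 3:51 PM on Apr 9.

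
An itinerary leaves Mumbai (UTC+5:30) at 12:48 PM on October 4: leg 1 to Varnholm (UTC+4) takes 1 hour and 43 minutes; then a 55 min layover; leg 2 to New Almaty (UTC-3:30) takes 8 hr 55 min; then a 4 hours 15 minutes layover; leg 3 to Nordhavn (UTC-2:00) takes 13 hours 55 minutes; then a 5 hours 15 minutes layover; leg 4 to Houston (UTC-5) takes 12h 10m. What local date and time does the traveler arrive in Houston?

Convert departure to UTC: 12:48 PM − 5:30 = 7:18 AM UTC on Oct 4.
Add 1 hour and 43 minutes leg 1 → 9:01 AM UTC.
Add 55 minutes layover in Varnholm → 9:56 AM UTC.
Add 8 hours and 55 minutes leg 2 → 6:51 PM UTC.
Add 4 hours 15 minutes layover in New Almaty → 11:06 PM UTC.
Add 13 hours and 55 minutes leg 3 → 1:01 PM UTC (Oct 5).
Add 5 hours 15 minutes layover in Nordhavn → 6:16 PM UTC.
Add 12 hours and 10 minutes leg 4 → 6:26 AM UTC (Oct 6).
Houston is UTC−5:00, so local arrival = 6:26 AM − 5:00 = 1:26 AM on Oct 6.

1:26 AM on Oct 6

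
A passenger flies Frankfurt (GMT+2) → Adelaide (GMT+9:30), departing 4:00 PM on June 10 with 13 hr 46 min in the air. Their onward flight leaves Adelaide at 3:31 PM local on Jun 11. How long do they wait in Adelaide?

2 hours 15 minutes

Convert departure to UTC: 4:00 PM − 2:00 = 2:00 PM UTC on Jun 10.
Add 13 hours and 46 minutes flight time → 3:46 AM UTC (Jun 11).
Adelaide is UTC+9:30, so local arrival = 3:46 AM + 9:30 = 1:16 PM on Jun 11.
Layover = 3:31 PM − 1:16 PM = 2 hours 15 minutes.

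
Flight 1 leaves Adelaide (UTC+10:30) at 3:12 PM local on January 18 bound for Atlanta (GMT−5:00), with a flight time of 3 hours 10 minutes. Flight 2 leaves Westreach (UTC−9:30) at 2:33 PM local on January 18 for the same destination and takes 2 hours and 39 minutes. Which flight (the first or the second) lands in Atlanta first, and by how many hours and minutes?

Flight 1 in UTC: 3:12 PM − 10:30 = 4:42 AM on Jan 18.
+3 hours 10 minutes → arrive 7:52 AM UTC on Jan 18.
Flight 2 in UTC: 2:33 PM + 9:30 = 12:03 AM on Jan 19.
+2 hours and 39 minutes → arrive 2:42 AM UTC on Jan 19.
Flight 1 lands earlier by 18 hours 50 minutes.

the first, by 18 hours 50 minutes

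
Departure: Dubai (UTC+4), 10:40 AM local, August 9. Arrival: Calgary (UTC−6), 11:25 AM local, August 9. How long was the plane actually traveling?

10 hours 45 minutes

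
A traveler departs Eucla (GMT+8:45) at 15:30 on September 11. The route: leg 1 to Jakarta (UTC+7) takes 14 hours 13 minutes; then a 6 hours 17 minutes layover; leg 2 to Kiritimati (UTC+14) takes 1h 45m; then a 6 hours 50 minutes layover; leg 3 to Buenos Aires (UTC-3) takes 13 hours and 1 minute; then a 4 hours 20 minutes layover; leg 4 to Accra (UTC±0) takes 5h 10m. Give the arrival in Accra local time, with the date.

10:21 on Sep 13

Convert departure to UTC: 15:30 − 8:45 = 06:45 UTC on Sep 11.
Add 14 hours and 13 minutes leg 1 → 20:58 UTC.
Add 6 hours and 17 minutes layover in Jakarta → 03:15 UTC (Sep 12).
Add 1 hour 45 minutes leg 2 → 05:00 UTC.
Add 6 hours and 50 minutes layover in Kiritimati → 11:50 UTC.
Add 13 hours and 1 minute leg 3 → 00:51 UTC (Sep 13).
Add 4 hours 20 minutes layover in Buenos Aires → 05:11 UTC.
Add 5 hours and 10 minutes leg 4 → 10:21 UTC.
Accra is UTC+0, so local arrival is the same: 10:21 on Sep 13.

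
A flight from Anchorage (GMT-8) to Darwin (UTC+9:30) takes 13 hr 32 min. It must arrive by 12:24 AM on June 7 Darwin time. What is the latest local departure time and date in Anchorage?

5:22 PM on June 5

Target arrival in UTC: 12:24 AM − 9:30 = 2:54 PM on Jun 6.
Subtract 13 hours and 32 minutes → departure 1:22 AM UTC on Jun 6.
Anchorage is UTC−8:00: 1:22 AM − 8:00 = 5:22 PM on Jun 5.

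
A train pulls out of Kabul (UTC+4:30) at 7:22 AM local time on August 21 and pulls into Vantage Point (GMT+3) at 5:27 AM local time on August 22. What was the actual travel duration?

23 hours 35 minutes

Departure in UTC: 7:22 AM − 4:30 = 2:52 AM on Aug 21.
Arrival in UTC: 5:27 AM − 3:00 = 2:27 AM on Aug 22.
Elapsed = 2:27 AM − 2:52 AM (+1 day) = 23 hours 35 minutes.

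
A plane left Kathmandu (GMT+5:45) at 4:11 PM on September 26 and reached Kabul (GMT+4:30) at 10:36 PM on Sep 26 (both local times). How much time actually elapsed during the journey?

7 hours 40 minutes

Departure in UTC: 4:11 PM − 5:45 = 10:26 AM on Sep 26.
Arrival in UTC: 10:36 PM − 4:30 = 6:06 PM on Sep 26.
Elapsed = 6:06 PM − 10:26 AM = 7 hours 40 minutes.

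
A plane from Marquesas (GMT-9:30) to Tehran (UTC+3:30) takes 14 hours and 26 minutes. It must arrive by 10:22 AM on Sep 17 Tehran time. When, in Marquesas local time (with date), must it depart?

6:56 AM on September 16

Target arrival in UTC: 10:22 AM − 3:30 = 6:52 AM on Sep 17.
Subtract 14 hours and 26 minutes → departure 4:26 PM UTC on Sep 16.
Marquesas is UTC−9:30: 4:26 PM − 9:30 = 6:56 AM on Sep 16.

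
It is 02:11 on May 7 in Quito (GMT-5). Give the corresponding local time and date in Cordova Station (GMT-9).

22:11 on May 6

In UTC: 02:11 + 5:00 = 07:11 on May 7.
Cordova Station is UTC−9:00: 07:11 − 9:00 = 22:11 on May 6.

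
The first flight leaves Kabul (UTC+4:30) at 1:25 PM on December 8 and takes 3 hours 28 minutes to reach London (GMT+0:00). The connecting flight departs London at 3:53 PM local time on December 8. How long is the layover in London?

3 hours 30 minutes

Convert departure to UTC: 1:25 PM − 4:30 = 8:55 AM UTC on Dec 8.
Add 3 hours 28 minutes flight time → 12:23 PM UTC.
London is UTC+0, so local arrival is the same: 12:23 PM on Dec 8.
Layover = 3:53 PM − 12:23 PM = 3 hours 30 minutes.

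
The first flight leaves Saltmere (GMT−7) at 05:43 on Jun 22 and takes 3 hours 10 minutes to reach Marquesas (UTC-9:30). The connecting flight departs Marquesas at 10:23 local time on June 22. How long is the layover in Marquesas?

4 hours

Convert departure to UTC: 05:43 + 7:00 = 12:43 UTC on Jun 22.
Add 3 hours and 10 minutes flight time → 15:53 UTC.
Marquesas is UTC−9:30, so local arrival = 15:53 − 9:30 = 06:23 on Jun 22.
Layover = 10:23 − 06:23 = 4 hours.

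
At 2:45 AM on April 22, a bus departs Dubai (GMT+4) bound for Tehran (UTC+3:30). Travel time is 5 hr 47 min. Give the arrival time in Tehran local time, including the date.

Convert departure to UTC: 2:45 AM − 4:00 = 10:45 PM UTC on Apr 21.
Add 5 hours and 47 minutes travel time → 4:32 AM UTC (Apr 22).
Tehran is UTC+3:30, so local arrival = 4:32 AM + 3:30 = 8:02 AM on Apr 22.

8:02 AM on April 22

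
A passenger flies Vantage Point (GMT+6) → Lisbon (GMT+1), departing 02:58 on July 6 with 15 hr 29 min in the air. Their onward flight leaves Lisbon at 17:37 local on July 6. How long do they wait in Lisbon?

4 hours 10 minutes

Convert departure to UTC: 02:58 − 6:00 = 20:58 UTC on Jul 5.
Add 15 hours 29 minutes flight time → 12:27 UTC (Jul 6).
Lisbon is UTC+1:00, so local arrival = 12:27 + 1:00 = 13:27 on Jul 6.
Layover = 17:37 − 13:27 = 4 hours 10 minutes.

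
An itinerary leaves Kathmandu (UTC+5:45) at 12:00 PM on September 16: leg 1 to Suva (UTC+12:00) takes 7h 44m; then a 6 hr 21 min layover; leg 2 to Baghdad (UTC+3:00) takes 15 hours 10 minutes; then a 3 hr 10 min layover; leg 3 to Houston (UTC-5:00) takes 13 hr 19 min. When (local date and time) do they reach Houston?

10:59 PM on September 17

Convert departure to UTC: 12:00 PM − 5:45 = 6:15 AM UTC on Sep 16.
Add 7 hours and 44 minutes leg 1 → 1:59 PM UTC.
Add 6 hours and 21 minutes layover in Suva → 8:20 PM UTC.
Add 15 hours and 10 minutes leg 2 → 11:30 AM UTC (Sep 17).
Add 3 hours and 10 minutes layover in Baghdad → 2:40 PM UTC.
Add 13 hours 19 minutes leg 3 → 3:59 AM UTC (Sep 18).
Houston is UTC−5:00, so local arrival = 3:59 AM − 5:00 = 10:59 PM on Sep 17.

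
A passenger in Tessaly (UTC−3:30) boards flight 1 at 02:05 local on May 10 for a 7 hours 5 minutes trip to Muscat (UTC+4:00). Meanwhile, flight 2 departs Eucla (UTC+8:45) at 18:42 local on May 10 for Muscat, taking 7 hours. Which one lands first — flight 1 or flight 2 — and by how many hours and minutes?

Flight 1 in UTC: 02:05 + 3:30 = 05:35 on May 10.
+7 hours 5 minutes → arrive 12:40 UTC on May 10.
Flight 2 in UTC: 18:42 − 8:45 = 09:57 on May 10.
+7 hours → arrive 16:57 UTC on May 10.
Flight 1 lands earlier by 4 hours 17 minutes.

the first, by 4 hours 17 minutes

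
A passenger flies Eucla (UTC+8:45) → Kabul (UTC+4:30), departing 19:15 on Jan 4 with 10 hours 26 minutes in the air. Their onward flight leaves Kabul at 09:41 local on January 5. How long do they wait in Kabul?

8 hours 15 minutes

Convert departure to UTC: 19:15 − 8:45 = 10:30 UTC on Jan 4.
Add 10 hours and 26 minutes flight time → 20:56 UTC.
Kabul is UTC+4:30, so local arrival = 20:56 + 4:30 = 01:26 on Jan 5.
Layover = 09:41 − 01:26 = 8 hours 15 minutes.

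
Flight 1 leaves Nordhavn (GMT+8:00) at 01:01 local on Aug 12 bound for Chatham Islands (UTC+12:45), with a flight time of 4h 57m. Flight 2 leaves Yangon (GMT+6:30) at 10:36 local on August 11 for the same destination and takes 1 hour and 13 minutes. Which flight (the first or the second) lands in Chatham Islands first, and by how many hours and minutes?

the second, by 16 hours 39 minutes

Flight 1 in UTC: 01:01 − 8:00 = 17:01 on Aug 11.
+4 hours 57 minutes → arrive 21:58 UTC on Aug 11.
Flight 2 in UTC: 10:36 − 6:30 = 04:06 on Aug 11.
+1 hour and 13 minutes → arrive 05:19 UTC on Aug 11.
Flight 2 lands earlier by 16 hours 39 minutes.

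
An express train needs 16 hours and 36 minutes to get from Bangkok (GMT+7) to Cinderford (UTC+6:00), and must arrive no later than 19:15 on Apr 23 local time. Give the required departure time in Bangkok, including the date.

03:39 on April 23

Target arrival in UTC: 19:15 − 6:00 = 13:15 on Apr 23.
Subtract 16 hours 36 minutes → departure 20:39 UTC on Apr 22.
Bangkok is UTC+7:00: 20:39 + 7:00 = 03:39 on Apr 23.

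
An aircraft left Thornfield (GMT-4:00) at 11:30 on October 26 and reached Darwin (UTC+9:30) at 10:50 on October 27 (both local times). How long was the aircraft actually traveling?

9 hours 50 minutes

Departure in UTC: 11:30 + 4:00 = 15:30 on Oct 26.
Arrival in UTC: 10:50 − 9:30 = 01:20 on Oct 27.
Elapsed = 01:20 − 15:30 (+1 day) = 9 hours 50 minutes.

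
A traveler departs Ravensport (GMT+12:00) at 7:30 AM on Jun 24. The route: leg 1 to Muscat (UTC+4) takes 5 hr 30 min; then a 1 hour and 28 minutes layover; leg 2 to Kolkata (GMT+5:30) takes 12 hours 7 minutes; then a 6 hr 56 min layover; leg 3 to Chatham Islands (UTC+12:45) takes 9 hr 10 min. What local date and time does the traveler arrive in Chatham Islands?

7:26 PM on June 25

Convert departure to UTC: 7:30 AM − 12:00 = 7:30 PM UTC on Jun 23.
Add 5 hours and 30 minutes leg 1 → 1:00 AM UTC (Jun 24).
Add 1 hour and 28 minutes layover in Muscat → 2:28 AM UTC.
Add 12 hours 7 minutes leg 2 → 2:35 PM UTC.
Add 6 hours and 56 minutes layover in Kolkata → 9:31 PM UTC.
Add 9 hours 10 minutes leg 3 → 6:41 AM UTC (Jun 25).
Chatham Islands is UTC+12:45, so local arrival = 6:41 AM + 12:45 = 7:26 PM on Jun 25.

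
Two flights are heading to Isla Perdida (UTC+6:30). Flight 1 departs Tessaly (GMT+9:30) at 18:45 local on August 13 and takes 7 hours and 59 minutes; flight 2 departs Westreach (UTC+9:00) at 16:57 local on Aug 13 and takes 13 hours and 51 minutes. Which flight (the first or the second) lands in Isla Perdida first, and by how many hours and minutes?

the first, by 4 hours 34 minutes

Flight 1 in UTC: 18:45 − 9:30 = 09:15 on Aug 13.
+7 hours and 59 minutes → arrive 17:14 UTC on Aug 13.
Flight 2 in UTC: 16:57 − 9:00 = 07:57 on Aug 13.
+13 hours 51 minutes → arrive 21:48 UTC on Aug 13.
Flight 1 lands earlier by 4 hours 34 minutes.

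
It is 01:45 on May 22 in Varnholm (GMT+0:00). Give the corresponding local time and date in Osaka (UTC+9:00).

10:45 on May 22

Osaka is 9:00 ahead of Varnholm.
Shift by the zone difference: 01:45 + 9:00 = 10:45 on May 22 in Osaka.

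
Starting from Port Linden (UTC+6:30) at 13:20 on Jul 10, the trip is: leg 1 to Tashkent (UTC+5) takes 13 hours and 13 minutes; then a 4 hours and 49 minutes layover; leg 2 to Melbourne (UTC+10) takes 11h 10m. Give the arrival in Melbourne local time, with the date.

22:02 on July 11

Convert departure to UTC: 13:20 − 6:30 = 06:50 UTC on Jul 10.
Add 13 hours and 13 minutes leg 1 → 20:03 UTC.
Add 4 hours 49 minutes layover in Tashkent → 00:52 UTC (Jul 11).
Add 11 hours 10 minutes leg 2 → 12:02 UTC.
Melbourne is UTC+10:00, so local arrival = 12:02 + 10:00 = 22:02 on Jul 11.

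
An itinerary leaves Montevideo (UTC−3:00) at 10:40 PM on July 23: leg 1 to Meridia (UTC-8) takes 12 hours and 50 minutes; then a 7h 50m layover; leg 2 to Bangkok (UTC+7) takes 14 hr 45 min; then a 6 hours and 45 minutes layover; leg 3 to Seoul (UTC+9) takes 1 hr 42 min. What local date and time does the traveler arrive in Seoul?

Convert departure to UTC: 10:40 PM + 3:00 = 1:40 AM UTC on Jul 24.
Add 12 hours and 50 minutes leg 1 → 2:30 PM UTC.
Add 7 hours and 50 minutes layover in Meridia → 10:20 PM UTC.
Add 14 hours and 45 minutes leg 2 → 1:05 PM UTC (Jul 25).
Add 6 hours 45 minutes layover in Bangkok → 7:50 PM UTC.
Add 1 hour 42 minutes leg 3 → 9:32 PM UTC.
Seoul is UTC+9:00, so local arrival = 9:32 PM + 9:00 = 6:32 AM on Jul 26.

6:32 AM on Jul 26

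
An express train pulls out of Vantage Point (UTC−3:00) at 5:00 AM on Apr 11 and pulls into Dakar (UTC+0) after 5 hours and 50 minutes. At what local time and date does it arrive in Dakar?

Convert departure to UTC: 5:00 AM + 3:00 = 8:00 AM UTC on Apr 11.
Add 5 hours 50 minutes travel time → 1:50 PM UTC.
Dakar is UTC+0, so local arrival is the same: 1:50 PM on Apr 11.

1:50 PM on April 11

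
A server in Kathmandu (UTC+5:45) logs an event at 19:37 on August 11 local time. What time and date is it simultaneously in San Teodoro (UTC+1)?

14:52 on August 11

In UTC: 19:37 − 5:45 = 13:52 on Aug 11.
San Teodoro is UTC+1:00: 13:52 + 1:00 = 14:52 on Aug 11.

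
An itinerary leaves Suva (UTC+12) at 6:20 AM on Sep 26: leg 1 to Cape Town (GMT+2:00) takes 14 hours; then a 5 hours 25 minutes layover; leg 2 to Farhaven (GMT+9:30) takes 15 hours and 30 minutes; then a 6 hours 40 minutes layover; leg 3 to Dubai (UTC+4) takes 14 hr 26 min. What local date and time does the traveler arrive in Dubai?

Convert departure to UTC: 6:20 AM − 12:00 = 6:20 PM UTC on Sep 25.
Add 14 hours leg 1 → 8:20 AM UTC (Sep 26).
Add 5 hours 25 minutes layover in Cape Town → 1:45 PM UTC.
Add 15 hours 30 minutes leg 2 → 5:15 AM UTC (Sep 27).
Add 6 hours 40 minutes layover in Farhaven → 11:55 AM UTC.
Add 14 hours 26 minutes leg 3 → 2:21 AM UTC (Sep 28).
Dubai is UTC+4:00, so local arrival = 2:21 AM + 4:00 = 6:21 AM on Sep 28.

6:21 AM on Sep 28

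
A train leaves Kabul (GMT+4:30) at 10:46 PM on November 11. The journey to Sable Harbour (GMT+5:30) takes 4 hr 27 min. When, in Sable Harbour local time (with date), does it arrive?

4:13 AM on Nov 12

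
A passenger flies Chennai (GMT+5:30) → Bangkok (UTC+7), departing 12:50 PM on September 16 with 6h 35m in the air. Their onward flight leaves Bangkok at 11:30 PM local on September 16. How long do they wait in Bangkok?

2 hours 35 minutes

Convert departure to UTC: 12:50 PM − 5:30 = 7:20 AM UTC on Sep 16.
Add 6 hours 35 minutes flight time → 1:55 PM UTC.
Bangkok is UTC+7:00, so local arrival = 1:55 PM + 7:00 = 8:55 PM on Sep 16.
Layover = 11:30 PM − 8:55 PM = 2 hours 35 minutes.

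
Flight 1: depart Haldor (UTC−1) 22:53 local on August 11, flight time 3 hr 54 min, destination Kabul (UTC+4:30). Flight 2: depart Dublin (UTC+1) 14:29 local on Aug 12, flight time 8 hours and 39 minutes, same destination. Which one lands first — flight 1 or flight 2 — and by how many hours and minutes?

the first, by 18 hours 21 minutes

Flight 1 in UTC: 22:53 + 1:00 = 23:53 on Aug 11.
+3 hours 54 minutes → arrive 03:47 UTC on Aug 12.
Flight 2 in UTC: 14:29 − 1:00 = 13:29 on Aug 12.
+8 hours 39 minutes → arrive 22:08 UTC on Aug 12.
Flight 1 lands earlier by 18 hours 21 minutes.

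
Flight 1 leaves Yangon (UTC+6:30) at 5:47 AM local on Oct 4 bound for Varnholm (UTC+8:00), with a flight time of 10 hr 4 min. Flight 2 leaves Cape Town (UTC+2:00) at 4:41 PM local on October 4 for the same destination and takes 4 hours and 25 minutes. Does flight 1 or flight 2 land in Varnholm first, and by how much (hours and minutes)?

Flight 1 in UTC: 5:47 AM − 6:30 = 11:17 PM on Oct 3.
+10 hours 4 minutes → arrive 9:21 AM UTC on Oct 4.
Flight 2 in UTC: 4:41 PM − 2:00 = 2:41 PM on Oct 4.
+4 hours 25 minutes → arrive 7:06 PM UTC on Oct 4.
Flight 1 lands earlier by 9 hours 45 minutes.

the first, by 9 hours 45 minutes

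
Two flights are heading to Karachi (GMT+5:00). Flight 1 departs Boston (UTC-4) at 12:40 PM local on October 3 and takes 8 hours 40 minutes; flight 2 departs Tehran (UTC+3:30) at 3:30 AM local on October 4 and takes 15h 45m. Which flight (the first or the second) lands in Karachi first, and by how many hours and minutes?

Flight 1 in UTC: 12:40 PM + 4:00 = 4:40 PM on Oct 3.
+8 hours and 40 minutes → arrive 1:20 AM UTC on Oct 4.
Flight 2 in UTC: 3:30 AM − 3:30 = 12:00 AM on Oct 4.
+15 hours and 45 minutes → arrive 3:45 PM UTC on Oct 4.
Flight 1 lands earlier by 14 hours 25 minutes.

the first, by 14 hours 25 minutes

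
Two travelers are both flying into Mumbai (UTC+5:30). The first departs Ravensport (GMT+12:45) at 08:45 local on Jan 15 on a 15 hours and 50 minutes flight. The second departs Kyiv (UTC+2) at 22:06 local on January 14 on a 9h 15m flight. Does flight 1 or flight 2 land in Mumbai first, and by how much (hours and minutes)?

Flight 1 in UTC: 08:45 − 12:45 = 20:00 on Jan 14.
+15 hours 50 minutes → arrive 11:50 UTC on Jan 15.
Flight 2 in UTC: 22:06 − 2:00 = 20:06 on Jan 14.
+9 hours and 15 minutes → arrive 05:21 UTC on Jan 15.
Flight 2 lands earlier by 6 hours 29 minutes.

the second, by 6 hours 29 minutes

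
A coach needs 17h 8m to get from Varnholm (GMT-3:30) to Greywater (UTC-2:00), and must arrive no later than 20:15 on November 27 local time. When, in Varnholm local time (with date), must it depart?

01:37 on November 27

Target arrival in UTC: 20:15 + 2:00 = 22:15 on Nov 27.
Subtract 17 hours and 8 minutes → departure 05:07 UTC on Nov 27.
Varnholm is UTC−3:30: 05:07 − 3:30 = 01:37 on Nov 27.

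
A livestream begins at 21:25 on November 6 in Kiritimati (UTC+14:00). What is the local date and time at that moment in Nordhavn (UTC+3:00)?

10:25 on November 6

Nordhavn is 11:00 behind Kiritimati.
Shift by the zone difference: 21:25 − 11:00 = 10:25 on Nov 6 in Nordhavn.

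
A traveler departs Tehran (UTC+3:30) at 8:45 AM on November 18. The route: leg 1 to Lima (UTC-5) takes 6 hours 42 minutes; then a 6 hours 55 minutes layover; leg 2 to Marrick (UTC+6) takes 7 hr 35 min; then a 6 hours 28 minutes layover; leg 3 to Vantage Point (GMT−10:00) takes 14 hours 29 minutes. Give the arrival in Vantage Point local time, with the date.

Convert departure to UTC: 8:45 AM − 3:30 = 5:15 AM UTC on Nov 18.
Add 6 hours and 42 minutes leg 1 → 11:57 AM UTC.
Add 6 hours and 55 minutes layover in Lima → 6:52 PM UTC.
Add 7 hours and 35 minutes leg 2 → 2:27 AM UTC (Nov 19).
Add 6 hours and 28 minutes layover in Marrick → 8:55 AM UTC.
Add 14 hours 29 minutes leg 3 → 11:24 PM UTC.
Vantage Point is UTC−10:00, so local arrival = 11:24 PM − 10:00 = 1:24 PM on Nov 19.

1:24 PM on November 19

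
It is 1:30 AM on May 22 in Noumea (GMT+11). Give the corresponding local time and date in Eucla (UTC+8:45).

11:15 PM on May 21

In UTC: 1:30 AM − 11:00 = 2:30 PM on May 21.
Eucla is UTC+8:45: 2:30 PM + 8:45 = 11:15 PM on May 21.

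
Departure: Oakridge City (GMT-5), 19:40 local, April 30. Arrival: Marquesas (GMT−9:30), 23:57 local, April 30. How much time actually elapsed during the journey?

8 hours 47 minutes

Departure in UTC: 19:40 + 5:00 = 00:40 on May 1.
Arrival in UTC: 23:57 + 9:30 = 09:27 on May 1.
Elapsed = 09:27 − 00:40 = 8 hours 47 minutes.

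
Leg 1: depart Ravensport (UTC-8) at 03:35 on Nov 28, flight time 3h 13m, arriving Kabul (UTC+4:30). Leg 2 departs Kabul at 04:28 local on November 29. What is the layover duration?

9 hours 10 minutes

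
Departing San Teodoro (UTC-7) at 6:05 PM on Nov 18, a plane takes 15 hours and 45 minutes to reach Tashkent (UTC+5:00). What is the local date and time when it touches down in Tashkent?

9:50 PM on November 19

Convert departure to UTC: 6:05 PM + 7:00 = 1:05 AM UTC on Nov 19.
Add 15 hours 45 minutes travel time → 4:50 PM UTC.
Tashkent is UTC+5:00, so local arrival = 4:50 PM + 5:00 = 9:50 PM on Nov 19.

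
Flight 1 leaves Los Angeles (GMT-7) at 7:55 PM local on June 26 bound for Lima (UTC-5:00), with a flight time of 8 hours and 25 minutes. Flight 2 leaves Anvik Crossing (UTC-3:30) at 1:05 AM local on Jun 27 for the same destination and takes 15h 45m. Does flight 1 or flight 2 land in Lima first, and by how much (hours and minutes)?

Flight 1 in UTC: 7:55 PM + 7:00 = 2:55 AM on Jun 27.
+8 hours and 25 minutes → arrive 11:20 AM UTC on Jun 27.
Flight 2 in UTC: 1:05 AM + 3:30 = 4:35 AM on Jun 27.
+15 hours 45 minutes → arrive 8:20 PM UTC on Jun 27.
Flight 1 lands earlier by 9 hours.

the first, by 9 hours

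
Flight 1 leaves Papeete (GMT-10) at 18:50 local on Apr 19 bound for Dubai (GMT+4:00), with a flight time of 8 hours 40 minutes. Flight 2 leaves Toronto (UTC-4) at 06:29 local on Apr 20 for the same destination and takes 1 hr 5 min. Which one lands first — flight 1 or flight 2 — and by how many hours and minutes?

the second, by 1 hour 56 minutes

Flight 1 in UTC: 18:50 + 10:00 = 04:50 on Apr 20.
+8 hours 40 minutes → arrive 13:30 UTC on Apr 20.
Flight 2 in UTC: 06:29 + 4:00 = 10:29 on Apr 20.
+1 hour and 5 minutes → arrive 11:34 UTC on Apr 20.
Flight 2 lands earlier by 1 hour 56 minutes.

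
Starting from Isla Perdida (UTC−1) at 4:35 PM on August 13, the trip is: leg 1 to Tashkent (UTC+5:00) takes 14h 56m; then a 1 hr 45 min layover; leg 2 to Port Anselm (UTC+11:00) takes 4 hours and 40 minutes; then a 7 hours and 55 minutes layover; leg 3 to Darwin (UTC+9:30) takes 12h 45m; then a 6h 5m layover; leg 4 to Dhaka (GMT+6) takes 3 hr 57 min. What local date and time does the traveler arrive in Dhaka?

Convert departure to UTC: 4:35 PM + 1:00 = 5:35 PM UTC on Aug 13.
Add 14 hours and 56 minutes leg 1 → 8:31 AM UTC (Aug 14).
Add 1 hour and 45 minutes layover in Tashkent → 10:16 AM UTC.
Add 4 hours and 40 minutes leg 2 → 2:56 PM UTC.
Add 7 hours 55 minutes layover in Port Anselm → 10:51 PM UTC.
Add 12 hours 45 minutes leg 3 → 11:36 AM UTC (Aug 15).
Add 6 hours and 5 minutes layover in Darwin → 5:41 PM UTC.
Add 3 hours and 57 minutes leg 4 → 9:38 PM UTC.
Dhaka is UTC+6:00, so local arrival = 9:38 PM + 6:00 = 3:38 AM on Aug 16.

3:38 AM on Aug 16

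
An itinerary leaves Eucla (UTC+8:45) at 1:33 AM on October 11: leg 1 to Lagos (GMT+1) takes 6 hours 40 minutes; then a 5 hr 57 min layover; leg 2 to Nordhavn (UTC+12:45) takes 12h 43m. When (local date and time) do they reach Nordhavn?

Convert departure to UTC: 1:33 AM − 8:45 = 4:48 PM UTC on Oct 10.
Add 6 hours and 40 minutes leg 1 → 11:28 PM UTC.
Add 5 hours 57 minutes layover in Lagos → 5:25 AM UTC (Oct 11).
Add 12 hours and 43 minutes leg 2 → 6:08 PM UTC.
Nordhavn is UTC+12:45, so local arrival = 6:08 PM + 12:45 = 6:53 AM on Oct 12.

6:53 AM on October 12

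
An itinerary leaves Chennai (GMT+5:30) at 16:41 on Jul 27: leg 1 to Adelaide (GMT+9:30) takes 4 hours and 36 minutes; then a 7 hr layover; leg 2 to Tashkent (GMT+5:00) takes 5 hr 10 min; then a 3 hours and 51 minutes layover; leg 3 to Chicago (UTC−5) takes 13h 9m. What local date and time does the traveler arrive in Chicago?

Convert departure to UTC: 16:41 − 5:30 = 11:11 UTC on Jul 27.
Add 4 hours 36 minutes leg 1 → 15:47 UTC.
Add 7 hours layover in Adelaide → 22:47 UTC.
Add 5 hours 10 minutes leg 2 → 03:57 UTC (Jul 28).
Add 3 hours and 51 minutes layover in Tashkent → 07:48 UTC.
Add 13 hours 9 minutes leg 3 → 20:57 UTC.
Chicago is UTC−5:00, so local arrival = 20:57 − 5:00 = 15:57 on Jul 28.

15:57 on Jul 28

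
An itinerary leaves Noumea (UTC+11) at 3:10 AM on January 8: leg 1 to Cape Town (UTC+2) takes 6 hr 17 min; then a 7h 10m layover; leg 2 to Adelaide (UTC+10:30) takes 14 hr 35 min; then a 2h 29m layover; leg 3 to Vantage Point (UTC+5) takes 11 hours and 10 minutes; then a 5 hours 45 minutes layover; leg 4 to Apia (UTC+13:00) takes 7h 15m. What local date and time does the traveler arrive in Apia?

11:51 AM on Jan 10

Convert departure to UTC: 3:10 AM − 11:00 = 4:10 PM UTC on Jan 7.
Add 6 hours 17 minutes leg 1 → 10:27 PM UTC.
Add 7 hours 10 minutes layover in Cape Town → 5:37 AM UTC (Jan 8).
Add 14 hours and 35 minutes leg 2 → 8:12 PM UTC.
Add 2 hours 29 minutes layover in Adelaide → 10:41 PM UTC.
Add 11 hours and 10 minutes leg 3 → 9:51 AM UTC (Jan 9).
Add 5 hours and 45 minutes layover in Vantage Point → 3:36 PM UTC.
Add 7 hours 15 minutes leg 4 → 10:51 PM UTC.
Apia is UTC+13:00, so local arrival = 10:51 PM + 13:00 = 11:51 AM on Jan 10.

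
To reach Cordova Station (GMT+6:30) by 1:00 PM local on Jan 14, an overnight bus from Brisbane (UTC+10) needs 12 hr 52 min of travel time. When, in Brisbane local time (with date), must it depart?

3:38 AM on Jan 14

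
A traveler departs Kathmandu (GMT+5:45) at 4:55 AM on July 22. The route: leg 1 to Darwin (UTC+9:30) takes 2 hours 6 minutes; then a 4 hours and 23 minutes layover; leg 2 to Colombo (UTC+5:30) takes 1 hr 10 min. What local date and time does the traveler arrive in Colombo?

12:19 PM on July 22

Convert departure to UTC: 4:55 AM − 5:45 = 11:10 PM UTC on Jul 21.
Add 2 hours 6 minutes leg 1 → 1:16 AM UTC (Jul 22).
Add 4 hours 23 minutes layover in Darwin → 5:39 AM UTC.
Add 1 hour and 10 minutes leg 2 → 6:49 AM UTC.
Colombo is UTC+5:30, so local arrival = 6:49 AM + 5:30 = 12:19 PM on Jul 22.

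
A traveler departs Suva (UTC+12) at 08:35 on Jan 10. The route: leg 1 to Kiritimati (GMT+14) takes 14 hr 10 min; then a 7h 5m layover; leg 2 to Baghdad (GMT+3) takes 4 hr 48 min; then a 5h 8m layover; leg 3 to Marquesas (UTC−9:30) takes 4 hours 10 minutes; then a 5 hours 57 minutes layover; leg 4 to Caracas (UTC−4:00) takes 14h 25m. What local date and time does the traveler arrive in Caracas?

00:18 on January 12

Convert departure to UTC: 08:35 − 12:00 = 20:35 UTC on Jan 9.
Add 14 hours 10 minutes leg 1 → 10:45 UTC (Jan 10).
Add 7 hours 5 minutes layover in Kiritimati → 17:50 UTC.
Add 4 hours 48 minutes leg 2 → 22:38 UTC.
Add 5 hours and 8 minutes layover in Baghdad → 03:46 UTC (Jan 11).
Add 4 hours and 10 minutes leg 3 → 07:56 UTC.
Add 5 hours 57 minutes layover in Marquesas → 13:53 UTC.
Add 14 hours and 25 minutes leg 4 → 04:18 UTC (Jan 12).
Caracas is UTC−4:00, so local arrival = 04:18 − 4:00 = 00:18 on Jan 12.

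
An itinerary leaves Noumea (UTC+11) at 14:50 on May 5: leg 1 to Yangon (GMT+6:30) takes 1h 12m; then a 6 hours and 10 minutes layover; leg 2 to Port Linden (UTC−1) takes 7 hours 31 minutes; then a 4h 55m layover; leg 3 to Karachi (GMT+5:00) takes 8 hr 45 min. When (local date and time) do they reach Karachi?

13:23 on May 6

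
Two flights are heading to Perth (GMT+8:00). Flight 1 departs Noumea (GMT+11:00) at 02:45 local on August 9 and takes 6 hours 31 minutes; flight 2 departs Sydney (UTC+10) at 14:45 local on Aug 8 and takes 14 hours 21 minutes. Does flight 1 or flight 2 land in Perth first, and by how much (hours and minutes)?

the second, by 3 hours 10 minutes

Flight 1 in UTC: 02:45 − 11:00 = 15:45 on Aug 8.
+6 hours 31 minutes → arrive 22:16 UTC on Aug 8.
Flight 2 in UTC: 14:45 − 10:00 = 04:45 on Aug 8.
+14 hours 21 minutes → arrive 19:06 UTC on Aug 8.
Flight 2 lands earlier by 3 hours 10 minutes.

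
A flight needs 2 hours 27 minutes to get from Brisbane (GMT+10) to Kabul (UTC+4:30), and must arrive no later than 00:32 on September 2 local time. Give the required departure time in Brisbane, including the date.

03:35 on September 2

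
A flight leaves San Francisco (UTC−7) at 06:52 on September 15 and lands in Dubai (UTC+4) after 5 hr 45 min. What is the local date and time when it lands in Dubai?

23:37 on September 15

Convert departure to UTC: 06:52 + 7:00 = 13:52 UTC on Sep 15.
Add 5 hours and 45 minutes travel time → 19:37 UTC.
Dubai is UTC+4:00, so local arrival = 19:37 + 4:00 = 23:37 on Sep 15.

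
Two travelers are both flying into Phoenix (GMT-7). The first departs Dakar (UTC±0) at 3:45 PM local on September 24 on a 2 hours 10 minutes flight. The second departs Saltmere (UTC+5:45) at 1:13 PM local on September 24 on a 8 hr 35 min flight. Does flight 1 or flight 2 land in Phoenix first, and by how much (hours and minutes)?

the second, by 1 hour 52 minutes

Flight 1 departs at 3:45 PM UTC (Sep 24).
+2 hours and 10 minutes → arrive 5:55 PM UTC on Sep 24.
Flight 2 in UTC: 1:13 PM − 5:45 = 7:28 AM on Sep 24.
+8 hours and 35 minutes → arrive 4:03 PM UTC on Sep 24.
Flight 2 lands earlier by 1 hour 52 minutes.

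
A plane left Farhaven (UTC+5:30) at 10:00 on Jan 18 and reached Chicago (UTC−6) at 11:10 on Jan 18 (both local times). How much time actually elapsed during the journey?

12 hours 40 minutes

Departure in UTC: 10:00 − 5:30 = 04:30 on Jan 18.
Arrival in UTC: 11:10 + 6:00 = 17:10 on Jan 18.
Elapsed = 17:10 − 04:30 = 12 hours 40 minutes.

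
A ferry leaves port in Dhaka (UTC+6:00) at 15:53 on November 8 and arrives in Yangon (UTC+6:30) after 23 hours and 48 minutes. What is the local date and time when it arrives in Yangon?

16:11 on November 9

Convert departure to UTC: 15:53 − 6:00 = 09:53 UTC on Nov 8.
Add 23 hours and 48 minutes travel time → 09:41 UTC (Nov 9).
Yangon is UTC+6:30, so local arrival = 09:41 + 6:30 = 16:11 on Nov 9.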